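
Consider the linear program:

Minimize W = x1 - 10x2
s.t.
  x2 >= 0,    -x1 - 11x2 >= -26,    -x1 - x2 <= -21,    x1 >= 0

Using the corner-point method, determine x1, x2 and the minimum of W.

Corner points and W = x1 - 10x2:
  (26, 0) → W = 26
  (21, 0) → W = 21
  (41/2, 1/2) → W = 31/2

x1 = 41/2, x2 = 1/2, minimum W = 31/2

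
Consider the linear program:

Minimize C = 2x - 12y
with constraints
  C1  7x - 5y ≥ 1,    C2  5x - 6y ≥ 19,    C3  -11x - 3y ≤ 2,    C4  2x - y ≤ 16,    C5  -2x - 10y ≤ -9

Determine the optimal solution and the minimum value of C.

x = 11, y = 6, minimum C = -50

Extreme points and C = 2x - 12y:
  (11, 6) → C = -50
  (122/31, 7/62) → C = 202/31
  (169/22, -7/11) → C = 23

The optimum lies where 5x - 6y = 19 and 2x - y = 16.
Solving simultaneously gives x = 11, y = 6.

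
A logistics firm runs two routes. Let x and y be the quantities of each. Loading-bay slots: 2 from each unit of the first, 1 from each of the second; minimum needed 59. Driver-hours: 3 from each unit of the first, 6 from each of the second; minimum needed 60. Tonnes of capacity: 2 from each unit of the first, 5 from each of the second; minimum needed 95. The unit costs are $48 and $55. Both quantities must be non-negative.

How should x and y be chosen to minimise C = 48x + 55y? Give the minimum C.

Vertices and C = 48x + 55y:
  (0, 59) → C = 3245
  (95/2, 0) → C = 2280
  (25, 9) → C = 1695
The feasible region is unbounded (it extends along (0, 1), (1, 0)), but C strictly increases along every unbounded feasible direction, so there is no improving ray and the minimum is attained at a vertex.

x = 25, y = 9, minimum C = 1695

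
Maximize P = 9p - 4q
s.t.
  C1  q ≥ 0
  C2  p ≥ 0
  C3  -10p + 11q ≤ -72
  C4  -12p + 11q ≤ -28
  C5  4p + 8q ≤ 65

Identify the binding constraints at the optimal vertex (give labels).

C1 and C5

Feasible corners and P = 9p - 4q:
  (36/5, 0) → P = 324/5
  (65/4, 0) → P = 585/4
  (1291/124, 181/62) → P = 10171/124

The maximum is at (65/4, 0). Substituting into each constraint, equality holds for C1 and C5; the remaining constraints have slack.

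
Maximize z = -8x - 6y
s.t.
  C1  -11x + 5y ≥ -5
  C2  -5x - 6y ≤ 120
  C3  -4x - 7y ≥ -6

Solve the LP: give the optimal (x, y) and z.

Extreme points and z = -8x - 6y:
  (-570/91, -1345/91) → z = 12630/91
  (65/97, 46/97) → z = -796/97
  (-876/11, 510/11) → z = 3948/11

The binding constraints are -5x - 6y = 120 and -4x - 7y = -6.
Solving simultaneously gives x = -876/11, y = 510/11.

x = -876/11, y = 510/11, maximum z = 3948/11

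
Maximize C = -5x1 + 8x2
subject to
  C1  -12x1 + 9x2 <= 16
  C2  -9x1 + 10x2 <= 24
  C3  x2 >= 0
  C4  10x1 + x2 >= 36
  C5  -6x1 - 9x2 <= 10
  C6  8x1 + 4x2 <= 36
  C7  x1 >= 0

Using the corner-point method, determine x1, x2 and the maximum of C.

x1 = 27/8, x2 = 9/4, maximum C = 9/8

Corner points and C = -5x1 + 8x2:
  (18/5, 0) → C = -18
  (9/2, 0) → C = -45/2
  (27/8, 9/4) → C = 9/8

The optimum lies where 10x1 + x2 = 36 and 8x1 + 4x2 = 36.
Solving simultaneously gives x1 = 27/8, x2 = 9/4.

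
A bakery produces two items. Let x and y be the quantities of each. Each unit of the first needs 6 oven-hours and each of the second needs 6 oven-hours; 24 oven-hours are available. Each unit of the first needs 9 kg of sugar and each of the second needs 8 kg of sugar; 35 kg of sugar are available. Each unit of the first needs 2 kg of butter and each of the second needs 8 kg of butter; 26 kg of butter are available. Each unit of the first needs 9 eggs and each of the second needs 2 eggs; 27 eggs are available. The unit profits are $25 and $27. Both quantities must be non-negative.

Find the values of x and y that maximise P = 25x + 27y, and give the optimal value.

x = 1, y = 3, maximum P = 106

Extreme points and P = 25x + 27y:
  (0, 0) → P = 0
  (0, 13/4) → P = 351/4
  (3, 0) → P = 75
  (1, 3) → P = 106
  (19/7, 9/7) → P = 718/7

At the optimal vertex, 6x + 6y = 24 and 2x + 8y = 26.
Solving simultaneously gives x = 1, y = 3.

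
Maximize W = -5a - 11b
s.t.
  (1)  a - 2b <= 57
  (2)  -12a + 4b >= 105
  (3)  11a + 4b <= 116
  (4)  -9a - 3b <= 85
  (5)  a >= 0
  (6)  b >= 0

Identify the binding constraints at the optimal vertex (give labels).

(2) and (5)

Corner points and W = -5a - 11b:
  (11/23, 2547/92) → W = -28237/92
  (0, 105/4) → W = -1155/4
  (0, 29) → W = -319

The maximum is at (0, 105/4). Substituting into each constraint, equality holds for (2) and (5); the remaining constraints have slack.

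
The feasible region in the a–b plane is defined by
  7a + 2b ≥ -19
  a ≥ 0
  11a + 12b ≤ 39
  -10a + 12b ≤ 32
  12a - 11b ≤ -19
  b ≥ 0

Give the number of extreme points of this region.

4

Of the 15 pairwise boundary intersections, those satisfying every inequality are:
  (0, 8/3)
  (0, 19/11)
  (1/3, 53/18)
  (201/265, 677/265)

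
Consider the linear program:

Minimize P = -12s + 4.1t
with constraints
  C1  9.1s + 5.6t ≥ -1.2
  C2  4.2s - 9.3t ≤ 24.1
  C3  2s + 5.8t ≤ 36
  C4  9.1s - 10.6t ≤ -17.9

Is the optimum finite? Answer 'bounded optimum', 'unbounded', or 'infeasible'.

Vertices and P = -12s + 4.1t:
  (-316/63, 500/63) → P = 5842/63
  (-5648/7371, 167/162) → P = 1978597/147420
  (13889/3699, 18170/3699) → P = -92171/3699
The feasible region has finitely many vertices and no improving ray; the minimum is -92171/3699 at (13889/3699, 18170/3699).

bounded optimum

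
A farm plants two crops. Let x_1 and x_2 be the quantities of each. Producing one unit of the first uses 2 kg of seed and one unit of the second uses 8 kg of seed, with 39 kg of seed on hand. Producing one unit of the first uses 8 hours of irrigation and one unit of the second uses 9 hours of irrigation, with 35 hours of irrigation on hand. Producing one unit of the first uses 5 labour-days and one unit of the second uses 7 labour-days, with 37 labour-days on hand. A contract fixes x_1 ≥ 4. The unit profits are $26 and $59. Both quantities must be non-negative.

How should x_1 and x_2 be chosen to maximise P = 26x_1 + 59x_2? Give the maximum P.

At the optimal vertex, 8x_1 + 9x_2 = 35 and x_1 = 4.
Solving simultaneously gives x_1 = 4, x_2 = 1/3.

x_1 = 4, x_2 = 1/3, maximum P = 371/3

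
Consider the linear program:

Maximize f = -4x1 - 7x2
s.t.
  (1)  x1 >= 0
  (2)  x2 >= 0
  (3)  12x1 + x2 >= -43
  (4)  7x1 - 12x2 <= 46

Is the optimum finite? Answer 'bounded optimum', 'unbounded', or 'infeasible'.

bounded optimum

Extreme points and f = -4x1 - 7x2:
  (0, 0) → f = 0
  (46/7, 0) → f = -184/7
The feasible region has finitely many vertices and no improving ray; the maximum is 0 at (0, 0).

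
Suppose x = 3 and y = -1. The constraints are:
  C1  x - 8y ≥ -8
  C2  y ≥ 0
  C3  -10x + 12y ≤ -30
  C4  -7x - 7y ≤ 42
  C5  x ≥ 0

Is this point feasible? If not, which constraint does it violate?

not feasible — violates C2

Constraint C2: y = -1, which is not ≥ 0. All other constraints are satisfied.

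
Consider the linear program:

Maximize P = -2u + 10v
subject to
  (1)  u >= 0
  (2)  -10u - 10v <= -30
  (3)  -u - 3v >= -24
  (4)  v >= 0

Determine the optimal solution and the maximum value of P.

The optimum lies where u = 0 and -u - 3v = -24.
Solving simultaneously gives u = 0, v = 8.

u = 0, v = 8, maximum P = 80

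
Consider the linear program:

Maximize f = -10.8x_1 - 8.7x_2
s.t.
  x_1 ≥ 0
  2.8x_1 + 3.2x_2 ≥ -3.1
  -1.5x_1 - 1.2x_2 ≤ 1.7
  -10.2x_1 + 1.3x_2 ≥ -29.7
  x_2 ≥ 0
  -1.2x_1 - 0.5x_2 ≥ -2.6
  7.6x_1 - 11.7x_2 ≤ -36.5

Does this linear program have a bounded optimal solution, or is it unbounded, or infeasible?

bounded optimum

Extreme points and f = -10.8x_1 - 8.7x_2:
  (0, 5.2) → f = -45.24
  (0, 365/117) → f = -2117/78
  (1217/1784, 1589/446) → f = -85551/2230
The feasible region has finitely many vertices and no improving ray; the maximum is -2117/78 at (0, 365/117).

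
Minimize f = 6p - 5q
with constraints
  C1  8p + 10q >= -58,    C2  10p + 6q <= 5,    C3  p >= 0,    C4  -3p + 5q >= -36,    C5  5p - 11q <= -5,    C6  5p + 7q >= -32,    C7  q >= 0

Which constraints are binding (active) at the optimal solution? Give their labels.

Extreme points and f = 6p - 5q:
  (0, 5/6) → f = -25/6
  (5/28, 15/28) → f = -45/28
  (0, 5/11) → f = -25/11

The minimum is at (0, 5/6). Substituting into each constraint, equality holds for C2 and C3; the remaining constraints have slack.

C2 and C3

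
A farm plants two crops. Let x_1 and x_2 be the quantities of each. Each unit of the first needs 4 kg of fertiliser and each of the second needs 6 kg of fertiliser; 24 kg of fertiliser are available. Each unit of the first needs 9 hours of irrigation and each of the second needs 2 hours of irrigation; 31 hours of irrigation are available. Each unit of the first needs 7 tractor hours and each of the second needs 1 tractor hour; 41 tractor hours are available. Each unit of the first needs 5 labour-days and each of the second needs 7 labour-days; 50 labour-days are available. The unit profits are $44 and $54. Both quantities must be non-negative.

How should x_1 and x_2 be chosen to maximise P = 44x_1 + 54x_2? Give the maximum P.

The binding constraints are 4x_1 + 6x_2 = 24 and 9x_1 + 2x_2 = 31.
Solving simultaneously gives x_1 = 3, x_2 = 2.

x_1 = 3, x_2 = 2, maximum P = 240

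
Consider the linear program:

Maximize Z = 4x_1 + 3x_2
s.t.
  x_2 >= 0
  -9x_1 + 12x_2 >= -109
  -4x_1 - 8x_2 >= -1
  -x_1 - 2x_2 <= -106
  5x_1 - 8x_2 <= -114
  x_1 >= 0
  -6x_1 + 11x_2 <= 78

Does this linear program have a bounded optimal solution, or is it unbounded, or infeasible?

Constraints -4x_1 - 8x_2 ≥ -1 and -x_1 - 2x_2 ≤ -106 have parallel boundaries but demand opposite sides — no point can satisfy both, so the region is empty.

infeasible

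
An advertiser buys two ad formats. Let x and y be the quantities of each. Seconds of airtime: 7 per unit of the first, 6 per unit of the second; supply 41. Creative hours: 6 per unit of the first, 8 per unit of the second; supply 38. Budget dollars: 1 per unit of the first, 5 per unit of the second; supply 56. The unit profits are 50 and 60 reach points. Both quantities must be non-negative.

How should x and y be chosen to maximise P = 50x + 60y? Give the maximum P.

x = 5, y = 1, maximum P = 310

Feasible corners and P = 50x + 60y:
  (0, 0) → P = 0
  (0, 19/4) → P = 285
  (41/7, 0) → P = 2050/7
  (5, 1) → P = 310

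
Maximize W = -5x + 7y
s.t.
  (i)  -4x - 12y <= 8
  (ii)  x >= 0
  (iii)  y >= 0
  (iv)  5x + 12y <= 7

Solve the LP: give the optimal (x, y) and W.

Corner points and W = -5x + 7y:
  (0, 0) → W = 0
  (0, 7/12) → W = 49/12
  (7/5, 0) → W = -7

The optimum lies where x = 0 and 5x + 12y = 7.
Solving simultaneously gives x = 0, y = 7/12.

x = 0, y = 7/12, maximum W = 49/12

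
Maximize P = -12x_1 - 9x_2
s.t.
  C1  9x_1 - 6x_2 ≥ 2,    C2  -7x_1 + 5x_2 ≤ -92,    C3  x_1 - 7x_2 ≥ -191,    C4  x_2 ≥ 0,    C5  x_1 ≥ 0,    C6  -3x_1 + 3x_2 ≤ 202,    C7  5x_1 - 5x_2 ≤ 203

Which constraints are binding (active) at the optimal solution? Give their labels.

C2 and C4

Vertices and P = -12x_1 - 9x_2:
  (1599/44, 1429/44) → P = -32049/44
  (92/7, 0) → P = -1104/7
  (396/5, 193/5) → P = -6489/5
  (203/5, 0) → P = -2436/5

The maximum is at (92/7, 0). Substituting into each constraint, equality holds for C2 and C4; the remaining constraints have slack.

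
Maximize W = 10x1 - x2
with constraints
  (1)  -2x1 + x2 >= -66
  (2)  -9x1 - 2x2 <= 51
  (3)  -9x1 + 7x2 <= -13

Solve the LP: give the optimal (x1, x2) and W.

x1 = 449/5, x2 = 568/5, maximum W = 3922/5

Vertices and W = 10x1 - x2:
  (81/13, -696/13) → W = 1506/13
  (449/5, 568/5) → W = 3922/5
  (-331/81, -64/9) → W = -2734/81

The binding constraints are -2x1 + x2 = -66 and -9x1 + 7x2 = -13.
Solving simultaneously gives x1 = 449/5, x2 = 568/5.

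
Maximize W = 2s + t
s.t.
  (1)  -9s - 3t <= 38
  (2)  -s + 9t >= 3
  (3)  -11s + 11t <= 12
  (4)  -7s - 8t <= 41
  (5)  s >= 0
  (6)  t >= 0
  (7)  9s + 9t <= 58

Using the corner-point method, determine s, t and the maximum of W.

s = 11/2, t = 17/18, maximum W = 215/18

Feasible corners and W = 2s + t:
  (0, 1/3) → W = 1/3
  (11/2, 17/18) → W = 215/18
  (0, 12/11) → W = 12/11
  (265/99, 373/99) → W = 301/33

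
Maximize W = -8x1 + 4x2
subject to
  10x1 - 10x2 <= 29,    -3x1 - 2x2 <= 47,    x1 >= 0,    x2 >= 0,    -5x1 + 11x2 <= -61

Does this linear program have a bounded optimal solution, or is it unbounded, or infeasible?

infeasible

The boundaries 10x1 - 10x2 = 29 and x2 = 0 meet at (29/10, 0), but that point violates -5x1 + 11x2 ≤ -61. Every candidate vertex is excluded by some other constraint, so the feasible region is empty.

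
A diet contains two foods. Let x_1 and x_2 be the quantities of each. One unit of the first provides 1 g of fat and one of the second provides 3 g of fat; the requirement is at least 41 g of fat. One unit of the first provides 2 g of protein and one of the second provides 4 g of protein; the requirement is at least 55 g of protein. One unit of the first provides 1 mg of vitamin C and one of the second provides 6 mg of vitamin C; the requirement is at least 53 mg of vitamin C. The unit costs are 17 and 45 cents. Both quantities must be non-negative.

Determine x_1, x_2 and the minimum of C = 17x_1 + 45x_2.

Extreme points and C = 17x_1 + 45x_2:
  (0, 55/4) → C = 2475/4
  (53, 0) → C = 901
  (1/2, 27/2) → C = 616
  (29, 4) → C = 673
The feasible region is unbounded (it extends along (0, 1), (1, 0)), but C strictly increases along every unbounded feasible direction, so there is no improving ray and the minimum is attained at a vertex.

x_1 = 1/2, x_2 = 27/2, minimum C = 616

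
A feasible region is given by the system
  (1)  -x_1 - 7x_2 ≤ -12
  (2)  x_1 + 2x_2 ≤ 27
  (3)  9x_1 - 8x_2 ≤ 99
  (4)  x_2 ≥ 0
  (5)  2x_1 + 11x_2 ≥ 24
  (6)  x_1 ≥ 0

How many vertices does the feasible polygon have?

4

Intersecting each pair of boundary lines and keeping only the points that satisfy every inequality leaves:
  (207/13, 72/13)
  (0, 27/2)
  (1281/115, 18/115)
  (0, 24/11)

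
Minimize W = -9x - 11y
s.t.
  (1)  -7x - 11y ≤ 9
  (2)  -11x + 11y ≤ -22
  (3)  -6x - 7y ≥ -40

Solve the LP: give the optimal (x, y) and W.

The binding constraints are -11x + 11y = -22 and -6x - 7y = -40.
Solving simultaneously gives x = 54/13, y = 28/13.

x = 54/13, y = 28/13, minimum W = -794/13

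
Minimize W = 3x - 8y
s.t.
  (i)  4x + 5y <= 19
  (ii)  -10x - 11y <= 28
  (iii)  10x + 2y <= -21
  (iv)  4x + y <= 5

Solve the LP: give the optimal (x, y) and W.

x = -349/6, y = 151/3, minimum W = -3463/6

Extreme points and W = 3x - 8y:
  (-349/6, 151/3) → W = -3463/6
  (-143/42, 137/21) → W = -2621/42
  (-35/18, -7/9) → W = 7/18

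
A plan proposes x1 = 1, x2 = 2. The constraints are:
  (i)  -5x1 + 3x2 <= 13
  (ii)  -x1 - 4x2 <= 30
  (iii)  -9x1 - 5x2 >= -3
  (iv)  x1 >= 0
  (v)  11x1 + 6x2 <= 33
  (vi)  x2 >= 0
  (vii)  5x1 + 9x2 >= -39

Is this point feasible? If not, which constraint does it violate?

not feasible — violates (iii)

Constraint (iii): -9x1 - 5x2 = -19, which is not ≥ -3. All other constraints are satisfied.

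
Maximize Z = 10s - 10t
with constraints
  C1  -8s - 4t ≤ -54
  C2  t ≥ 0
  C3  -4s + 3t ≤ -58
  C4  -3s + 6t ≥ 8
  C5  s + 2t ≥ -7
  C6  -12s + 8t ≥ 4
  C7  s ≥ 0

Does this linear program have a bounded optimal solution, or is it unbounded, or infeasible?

infeasible

The boundaries -8s - 4t = -54 and -12s + 8t = 4 meet at (26/7, 85/14), but that point violates -4s + 3t ≤ -58. Every candidate vertex is excluded by some other constraint, so the feasible region is empty.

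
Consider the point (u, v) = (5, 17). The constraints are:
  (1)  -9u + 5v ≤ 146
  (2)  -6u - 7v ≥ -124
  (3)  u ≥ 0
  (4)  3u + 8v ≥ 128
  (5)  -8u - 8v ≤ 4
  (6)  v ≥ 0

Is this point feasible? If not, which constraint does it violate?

Constraint (2): -6u - 7v = -149, which is not ≥ -124. All other constraints are satisfied.

not feasible — violates (2)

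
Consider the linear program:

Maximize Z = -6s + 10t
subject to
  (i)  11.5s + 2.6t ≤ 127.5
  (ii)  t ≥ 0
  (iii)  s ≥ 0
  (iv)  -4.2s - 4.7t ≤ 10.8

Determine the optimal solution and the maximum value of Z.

s = 0, t = 1275/26, maximum Z = 6375/13

Extreme points and Z = -6s + 10t:
  (255/23, 0) → Z = -1530/23
  (0, 1275/26) → Z = 6375/13
  (0, 0) → Z = 0

The binding constraints are 11.5s + 2.6t = 127.5 and s = 0.
Solving simultaneously gives s = 0, t = 1275/26.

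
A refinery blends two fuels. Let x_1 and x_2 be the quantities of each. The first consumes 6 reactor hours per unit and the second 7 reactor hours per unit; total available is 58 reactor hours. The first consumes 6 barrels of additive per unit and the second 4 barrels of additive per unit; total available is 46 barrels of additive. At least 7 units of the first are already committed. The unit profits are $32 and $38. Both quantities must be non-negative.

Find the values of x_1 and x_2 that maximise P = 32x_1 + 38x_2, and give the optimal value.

x_1 = 7, x_2 = 1, maximum P = 262

Corner points and P = 32x_1 + 38x_2:
  (23/3, 0) → P = 736/3
  (7, 0) → P = 224
  (7, 1) → P = 262

The optimum lies where 6x_1 + 4x_2 = 46 and x_1 = 7.
Solving simultaneously gives x_1 = 7, x_2 = 1.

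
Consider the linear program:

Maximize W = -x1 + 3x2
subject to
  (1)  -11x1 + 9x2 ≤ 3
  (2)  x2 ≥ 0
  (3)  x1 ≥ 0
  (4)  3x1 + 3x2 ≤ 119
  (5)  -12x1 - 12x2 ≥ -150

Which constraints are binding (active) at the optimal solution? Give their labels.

(1) and (5)

Feasible corners and W = -x1 + 3x2:
  (0, 1/3) → W = 1
  (219/40, 281/40) → W = 78/5
  (0, 0) → W = 0
  (25/2, 0) → W = -25/2

The maximum is at (219/40, 281/40). Substituting into each constraint, equality holds for (1) and (5); the remaining constraints have slack.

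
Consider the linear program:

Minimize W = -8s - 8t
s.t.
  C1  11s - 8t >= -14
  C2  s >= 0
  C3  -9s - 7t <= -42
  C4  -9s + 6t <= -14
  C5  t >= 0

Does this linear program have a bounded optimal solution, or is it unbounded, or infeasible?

unbounded

From the feasible point (98/3, 140/3), moving in the direction (1, 0) keeps every constraint satisfied while W decreases without bound.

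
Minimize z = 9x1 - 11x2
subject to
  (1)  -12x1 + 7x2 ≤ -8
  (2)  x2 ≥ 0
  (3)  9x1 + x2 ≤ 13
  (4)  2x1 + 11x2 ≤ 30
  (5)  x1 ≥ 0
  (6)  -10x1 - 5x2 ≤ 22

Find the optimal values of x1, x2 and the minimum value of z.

x1 = 33/25, x2 = 28/25, minimum z = -11/25

Corner points and z = 9x1 - 11x2:
  (2/3, 0) → z = 6
  (33/25, 28/25) → z = -11/25
  (13/9, 0) → z = 13

The optimum lies where -12x1 + 7x2 = -8 and 9x1 + x2 = 13.
Solving simultaneously gives x1 = 33/25, x2 = 28/25.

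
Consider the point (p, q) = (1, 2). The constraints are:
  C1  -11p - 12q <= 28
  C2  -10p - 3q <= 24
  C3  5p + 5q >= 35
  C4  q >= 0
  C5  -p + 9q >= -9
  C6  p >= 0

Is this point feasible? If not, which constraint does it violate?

not feasible — violates C3

Constraint C3: 5p + 5q = 15, which is not ≥ 35. All other constraints are satisfied.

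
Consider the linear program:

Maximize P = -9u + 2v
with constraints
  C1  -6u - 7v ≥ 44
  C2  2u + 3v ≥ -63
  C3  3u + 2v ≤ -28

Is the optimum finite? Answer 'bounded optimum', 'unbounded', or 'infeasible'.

From the feasible point (-12, 4), moving in the direction (-3, 2) keeps every constraint satisfied while P increases without bound.

unbounded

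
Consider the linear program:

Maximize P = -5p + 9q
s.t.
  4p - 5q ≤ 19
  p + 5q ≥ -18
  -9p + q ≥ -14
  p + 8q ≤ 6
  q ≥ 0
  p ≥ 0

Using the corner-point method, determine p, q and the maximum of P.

p = 0, q = 3/4, maximum P = 27/4

Corner points and P = -5p + 9q:
  (118/73, 40/73) → P = -230/73
  (14/9, 0) → P = -70/9
  (0, 3/4) → P = 27/4
  (0, 0) → P = 0

At the optimal vertex, p + 8q = 6 and p = 0.
Solving simultaneously gives p = 0, q = 3/4.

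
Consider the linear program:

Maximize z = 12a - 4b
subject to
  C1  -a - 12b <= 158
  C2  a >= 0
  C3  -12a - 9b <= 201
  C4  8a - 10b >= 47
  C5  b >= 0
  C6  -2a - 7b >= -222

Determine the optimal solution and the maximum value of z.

a = 111, b = 0, maximum z = 1332

Feasible corners and z = 12a - 4b:
  (47/8, 0) → z = 141/2
  (2549/76, 841/38) → z = 5965/19
  (111, 0) → z = 1332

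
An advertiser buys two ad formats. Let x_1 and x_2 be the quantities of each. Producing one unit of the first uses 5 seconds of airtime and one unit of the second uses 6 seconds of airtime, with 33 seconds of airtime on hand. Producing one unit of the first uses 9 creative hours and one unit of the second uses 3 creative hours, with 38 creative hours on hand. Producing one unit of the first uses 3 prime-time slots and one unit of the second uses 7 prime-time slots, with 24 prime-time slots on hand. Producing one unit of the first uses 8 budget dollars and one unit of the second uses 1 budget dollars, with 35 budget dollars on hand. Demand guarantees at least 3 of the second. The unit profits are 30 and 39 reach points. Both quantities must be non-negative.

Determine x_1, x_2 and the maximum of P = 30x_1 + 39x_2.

Extreme points and P = 30x_1 + 39x_2:
  (0, 24/7) → P = 936/7
  (0, 3) → P = 117
  (1, 3) → P = 147

x_1 = 1, x_2 = 3, maximum P = 147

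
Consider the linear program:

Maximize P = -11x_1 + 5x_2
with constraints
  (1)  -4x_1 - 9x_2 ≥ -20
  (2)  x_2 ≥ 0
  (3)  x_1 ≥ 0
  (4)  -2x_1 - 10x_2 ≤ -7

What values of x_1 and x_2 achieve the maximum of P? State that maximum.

Feasible corners and P = -11x_1 + 5x_2:
  (5, 0) → P = -55
  (0, 20/9) → P = 100/9
  (7/2, 0) → P = -77/2
  (0, 7/10) → P = 7/2

x_1 = 0, x_2 = 20/9, maximum P = 100/9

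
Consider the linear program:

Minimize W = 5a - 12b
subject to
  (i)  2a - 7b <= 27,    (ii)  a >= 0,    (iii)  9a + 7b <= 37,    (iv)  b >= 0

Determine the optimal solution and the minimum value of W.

Vertices and W = 5a - 12b:
  (0, 37/7) → W = -444/7
  (0, 0) → W = 0
  (37/9, 0) → W = 185/9

At the optimal vertex, a = 0 and 9a + 7b = 37.
Solving simultaneously gives a = 0, b = 37/7.

a = 0, b = 37/7, minimum W = -444/7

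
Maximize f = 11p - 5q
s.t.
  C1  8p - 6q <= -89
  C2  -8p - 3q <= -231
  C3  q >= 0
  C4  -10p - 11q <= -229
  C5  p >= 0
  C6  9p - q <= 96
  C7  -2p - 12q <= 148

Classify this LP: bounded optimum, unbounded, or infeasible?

Vertices and f = 11p - 5q:
  (0, 77) → f = -385
  (519/35, 1311/35) → f = -846/35
The feasible region has finitely many vertices and no improving ray; the maximum is -846/35 at (519/35, 1311/35).

bounded optimum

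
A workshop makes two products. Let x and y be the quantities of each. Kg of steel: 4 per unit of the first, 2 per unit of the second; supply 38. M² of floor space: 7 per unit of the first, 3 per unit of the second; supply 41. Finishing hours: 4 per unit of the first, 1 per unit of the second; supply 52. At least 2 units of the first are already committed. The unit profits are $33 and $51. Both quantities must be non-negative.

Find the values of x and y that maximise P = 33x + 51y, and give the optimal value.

x = 2, y = 9, maximum P = 525

Corner points and P = 33x + 51y:
  (41/7, 0) → P = 1353/7
  (2, 0) → P = 66
  (2, 9) → P = 525

The optimum lies where 7x + 3y = 41 and x = 2.
Solving simultaneously gives x = 2, y = 9.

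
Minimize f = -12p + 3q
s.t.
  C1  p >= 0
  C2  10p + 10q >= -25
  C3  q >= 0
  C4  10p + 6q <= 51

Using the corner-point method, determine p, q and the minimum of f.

Extreme points and f = -12p + 3q:
  (0, 0) → f = 0
  (0, 17/2) → f = 51/2
  (51/10, 0) → f = -306/5

The binding constraints are q = 0 and 10p + 6q = 51.
Solving simultaneously gives p = 51/10, q = 0.

p = 51/10, q = 0, minimum f = -306/5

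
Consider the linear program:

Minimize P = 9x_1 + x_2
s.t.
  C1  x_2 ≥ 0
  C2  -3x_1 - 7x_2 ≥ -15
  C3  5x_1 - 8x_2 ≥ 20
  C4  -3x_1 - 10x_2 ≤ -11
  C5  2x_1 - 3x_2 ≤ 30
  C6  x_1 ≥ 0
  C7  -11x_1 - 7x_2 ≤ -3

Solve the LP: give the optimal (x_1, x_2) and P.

Extreme points and P = 9x_1 + x_2:
  (5, 0) → P = 45
  (4, 0) → P = 36
  (260/59, 15/59) → P = 2355/59

x_1 = 4, x_2 = 0, minimum P = 36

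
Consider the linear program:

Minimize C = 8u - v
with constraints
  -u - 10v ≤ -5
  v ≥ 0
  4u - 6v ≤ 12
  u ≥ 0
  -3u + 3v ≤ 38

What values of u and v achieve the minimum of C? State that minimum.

Feasible corners and C = 8u - v:
  (75/23, 4/23) → C = 596/23
  (0, 1/2) → C = -1/2
  (0, 38/3) → C = -38/3
The feasible region is unbounded (it extends along (3, 2), (1, 1)), but C strictly increases along every unbounded feasible direction, so there is no improving ray and the minimum is attained at a vertex.

The optimum lies where u = 0 and -3u + 3v = 38.
Solving simultaneously gives u = 0, v = 38/3.

u = 0, v = 38/3, minimum C = -38/3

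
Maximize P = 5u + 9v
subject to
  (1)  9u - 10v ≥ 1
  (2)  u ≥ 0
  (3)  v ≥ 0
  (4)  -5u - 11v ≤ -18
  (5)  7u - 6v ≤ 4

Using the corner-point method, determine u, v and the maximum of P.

The optimum lies where 9u - 10v = 1 and 7u - 6v = 4.
Solving simultaneously gives u = 17/8, v = 29/16.

u = 17/8, v = 29/16, maximum P = 431/16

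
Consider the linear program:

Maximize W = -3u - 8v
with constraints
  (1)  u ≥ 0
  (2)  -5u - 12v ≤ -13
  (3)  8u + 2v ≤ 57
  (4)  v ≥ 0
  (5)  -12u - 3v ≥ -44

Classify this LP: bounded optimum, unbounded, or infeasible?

bounded optimum

Corner points and W = -3u - 8v:
  (0, 13/12) → W = -26/3
  (0, 44/3) → W = -352/3
  (13/5, 0) → W = -39/5
  (11/3, 0) → W = -11
The feasible region has finitely many vertices and no improving ray; the maximum is -39/5 at (13/5, 0).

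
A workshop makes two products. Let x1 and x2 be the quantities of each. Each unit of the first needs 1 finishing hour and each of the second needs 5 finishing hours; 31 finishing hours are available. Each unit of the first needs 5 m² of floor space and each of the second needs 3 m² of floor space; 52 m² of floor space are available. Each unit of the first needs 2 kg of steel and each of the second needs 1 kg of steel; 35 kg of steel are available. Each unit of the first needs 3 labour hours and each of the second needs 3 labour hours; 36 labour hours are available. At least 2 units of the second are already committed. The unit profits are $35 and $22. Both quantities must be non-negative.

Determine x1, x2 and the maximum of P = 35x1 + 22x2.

Corner points and P = 35x1 + 22x2:
  (0, 31/5) → P = 682/5
  (0, 2) → P = 44
  (29/4, 19/4) → P = 1433/4
  (8, 4) → P = 368
  (46/5, 2) → P = 366

x1 = 8, x2 = 4, maximum P = 368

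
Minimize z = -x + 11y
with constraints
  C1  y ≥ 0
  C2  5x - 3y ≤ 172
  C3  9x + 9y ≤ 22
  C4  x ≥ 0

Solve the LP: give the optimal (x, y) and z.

Vertices and z = -x + 11y:
  (22/9, 0) → z = -22/9
  (0, 0) → z = 0
  (0, 22/9) → z = 242/9

At the optimal vertex, y = 0 and 9x + 9y = 22.
Solving simultaneously gives x = 22/9, y = 0.

x = 22/9, y = 0, minimum z = -22/9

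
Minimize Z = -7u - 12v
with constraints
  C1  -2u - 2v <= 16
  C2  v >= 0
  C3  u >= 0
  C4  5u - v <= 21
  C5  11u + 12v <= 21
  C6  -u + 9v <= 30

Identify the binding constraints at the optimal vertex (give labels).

C3 and C5

Feasible corners and Z = -7u - 12v:
  (0, 0) → Z = 0
  (21/11, 0) → Z = -147/11
  (0, 7/4) → Z = -21

The minimum is at (0, 7/4). Substituting into each constraint, equality holds for C3 and C5; the remaining constraints have slack.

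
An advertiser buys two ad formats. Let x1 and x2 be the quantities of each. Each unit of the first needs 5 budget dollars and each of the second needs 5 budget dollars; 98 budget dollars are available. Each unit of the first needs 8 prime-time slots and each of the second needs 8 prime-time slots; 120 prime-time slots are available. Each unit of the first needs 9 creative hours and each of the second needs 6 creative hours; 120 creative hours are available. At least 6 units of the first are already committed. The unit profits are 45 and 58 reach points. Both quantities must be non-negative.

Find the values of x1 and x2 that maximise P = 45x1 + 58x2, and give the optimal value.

x1 = 6, x2 = 9, maximum P = 792

Extreme points and P = 45x1 + 58x2:
  (40/3, 0) → P = 600
  (6, 0) → P = 270
  (10, 5) → P = 740
  (6, 9) → P = 792

At the optimal vertex, 8x1 + 8x2 = 120 and x1 = 6.
Solving simultaneously gives x1 = 6, x2 = 9.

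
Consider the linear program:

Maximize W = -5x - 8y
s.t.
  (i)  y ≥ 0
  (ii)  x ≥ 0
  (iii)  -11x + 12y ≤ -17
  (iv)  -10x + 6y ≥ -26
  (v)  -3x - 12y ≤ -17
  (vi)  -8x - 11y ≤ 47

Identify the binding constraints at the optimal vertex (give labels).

Vertices and W = -5x - 8y:
  (35/9, 58/27) → W = -989/27
  (17/7, 17/21) → W = -391/21
  (3, 2/3) → W = -61/3

The maximum is at (17/7, 17/21). Substituting into each constraint, equality holds for (iii) and (v); the remaining constraints have slack.

(iii) and (v)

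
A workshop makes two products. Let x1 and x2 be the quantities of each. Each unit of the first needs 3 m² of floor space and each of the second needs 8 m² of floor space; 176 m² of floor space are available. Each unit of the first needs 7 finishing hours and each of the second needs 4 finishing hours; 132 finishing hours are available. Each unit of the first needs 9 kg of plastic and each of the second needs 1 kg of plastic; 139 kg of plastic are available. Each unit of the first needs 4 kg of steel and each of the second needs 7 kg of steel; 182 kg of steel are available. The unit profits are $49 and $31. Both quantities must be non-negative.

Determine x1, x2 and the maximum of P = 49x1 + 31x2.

x1 = 8, x2 = 19, maximum P = 981

Extreme points and P = 49x1 + 31x2:
  (0, 0) → P = 0
  (0, 22) → P = 682
  (139/9, 0) → P = 6811/9
  (8, 19) → P = 981
  (424/29, 215/29) → P = 27441/29

The binding constraints are 3x1 + 8x2 = 176 and 7x1 + 4x2 = 132.
Solving simultaneously gives x1 = 8, x2 = 19.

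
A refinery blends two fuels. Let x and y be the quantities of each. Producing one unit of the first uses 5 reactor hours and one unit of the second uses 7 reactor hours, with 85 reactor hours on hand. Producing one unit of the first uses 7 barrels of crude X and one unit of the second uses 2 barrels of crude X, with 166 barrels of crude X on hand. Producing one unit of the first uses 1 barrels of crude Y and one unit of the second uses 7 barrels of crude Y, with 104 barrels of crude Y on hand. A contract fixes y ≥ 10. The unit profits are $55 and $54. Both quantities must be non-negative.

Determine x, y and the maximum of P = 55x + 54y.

Feasible corners and P = 55x + 54y:
  (0, 85/7) → P = 4590/7
  (0, 10) → P = 540
  (3, 10) → P = 705

At the optimal vertex, 5x + 7y = 85 and y = 10.
Solving simultaneously gives x = 3, y = 10.

x = 3, y = 10, maximum P = 705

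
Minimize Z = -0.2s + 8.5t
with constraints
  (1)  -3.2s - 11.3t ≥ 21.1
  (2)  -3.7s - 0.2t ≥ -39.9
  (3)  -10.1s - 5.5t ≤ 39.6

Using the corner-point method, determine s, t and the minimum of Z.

s = 583/47, t = -1409/47, minimum Z = -2573/10

Corner points and Z = -0.2s + 8.5t:
  (45509/4117, -20575/4117) → Z = -1839893/41170
  (-33143/9653, -8639/9653) → Z = -668029/96530
  (583/47, -1409/47) → Z = -2573/10

The binding constraints are -3.7s - 0.2t = -39.9 and -10.1s - 5.5t = 39.6.
Solving simultaneously gives s = 583/47, t = -1409/47.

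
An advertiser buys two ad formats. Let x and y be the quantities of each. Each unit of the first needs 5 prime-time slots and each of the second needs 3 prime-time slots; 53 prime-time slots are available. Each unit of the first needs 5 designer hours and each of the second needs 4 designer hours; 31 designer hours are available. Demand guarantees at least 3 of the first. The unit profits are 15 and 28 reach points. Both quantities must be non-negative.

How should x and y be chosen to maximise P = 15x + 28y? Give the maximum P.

Vertices and P = 15x + 28y:
  (31/5, 0) → P = 93
  (3, 0) → P = 45
  (3, 4) → P = 157

The optimum lies where 5x + 4y = 31 and x = 3.
Solving simultaneously gives x = 3, y = 4.

x = 3, y = 4, maximum P = 157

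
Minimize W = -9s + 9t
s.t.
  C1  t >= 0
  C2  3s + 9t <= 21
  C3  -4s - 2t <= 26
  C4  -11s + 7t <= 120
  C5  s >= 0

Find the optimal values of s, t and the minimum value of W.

s = 7, t = 0, minimum W = -63

Vertices and W = -9s + 9t:
  (7, 0) → W = -63
  (0, 0) → W = 0
  (0, 7/3) → W = 21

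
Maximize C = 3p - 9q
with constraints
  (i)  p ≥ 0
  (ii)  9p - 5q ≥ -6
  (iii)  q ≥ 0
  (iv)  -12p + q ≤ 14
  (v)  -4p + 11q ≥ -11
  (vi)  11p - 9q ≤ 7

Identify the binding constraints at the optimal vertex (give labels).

(iii) and (vi)

Vertices and C = 3p - 9q:
  (0, 6/5) → C = -54/5
  (0, 0) → C = 0
  (7/11, 0) → C = 21/11
The feasible region is unbounded (it extends along (9, 11), (5, 9)), but C strictly decreases along every unbounded feasible direction, so there is no improving ray and the maximum is attained at a vertex.

The maximum is at (7/11, 0). Substituting into each constraint, equality holds for (iii) and (vi); the remaining constraints have slack.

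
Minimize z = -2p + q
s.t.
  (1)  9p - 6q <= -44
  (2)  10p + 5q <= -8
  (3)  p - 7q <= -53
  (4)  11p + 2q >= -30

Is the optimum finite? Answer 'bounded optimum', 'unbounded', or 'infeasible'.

infeasible

The boundaries 9p - 6q = -44 and 10p + 5q = -8 meet at (-268/105, 368/105), but that point violates p - 7q ≤ -53. Every candidate vertex is excluded by some other constraint, so the feasible region is empty.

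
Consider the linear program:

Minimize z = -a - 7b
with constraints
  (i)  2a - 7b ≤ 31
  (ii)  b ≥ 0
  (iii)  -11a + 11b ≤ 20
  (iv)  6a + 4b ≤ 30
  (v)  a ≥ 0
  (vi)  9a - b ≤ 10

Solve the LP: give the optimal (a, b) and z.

a = 65/44, b = 145/44, minimum z = -270/11

Extreme points and z = -a - 7b:
  (0, 0) → z = 0
  (10/9, 0) → z = -10/9
  (0, 20/11) → z = -140/11
  (65/44, 145/44) → z = -270/11

The binding constraints are -11a + 11b = 20 and 9a - b = 10.
Solving simultaneously gives a = 65/44, b = 145/44.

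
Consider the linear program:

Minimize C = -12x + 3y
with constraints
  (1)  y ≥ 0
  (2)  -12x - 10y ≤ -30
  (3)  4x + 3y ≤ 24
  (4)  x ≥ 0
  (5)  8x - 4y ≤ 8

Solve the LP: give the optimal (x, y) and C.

Vertices and C = -12x + 3y:
  (0, 3) → C = 9
  (25/16, 9/8) → C = -123/8
  (0, 8) → C = 24
  (3, 4) → C = -24

The optimum lies where 4x + 3y = 24 and 8x - 4y = 8.
Solving simultaneously gives x = 3, y = 4.

x = 3, y = 4, minimum C = -24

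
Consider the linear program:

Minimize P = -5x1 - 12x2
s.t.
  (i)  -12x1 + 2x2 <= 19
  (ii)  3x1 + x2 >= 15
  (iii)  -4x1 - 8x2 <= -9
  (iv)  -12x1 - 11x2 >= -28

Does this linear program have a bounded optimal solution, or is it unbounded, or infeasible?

infeasible

The boundaries -12x1 + 2x2 = 19 and 3x1 + x2 = 15 meet at (11/18, 79/6), but that point violates -12x1 - 11x2 ≥ -28. Every candidate vertex is excluded by some other constraint, so the feasible region is empty.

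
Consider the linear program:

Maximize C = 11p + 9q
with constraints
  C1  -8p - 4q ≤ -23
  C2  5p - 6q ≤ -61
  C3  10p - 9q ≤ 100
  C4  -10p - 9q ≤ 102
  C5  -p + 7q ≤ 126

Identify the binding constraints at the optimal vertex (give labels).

C2 and C5

Extreme points and C = 11p + 9q:
  (-53/34, 603/68) → C = 4261/68
  (-343/60, 1031/60) → C = 2753/30
  (329/29, 569/29) → C = 8740/29

The maximum is at (329/29, 569/29). Substituting into each constraint, equality holds for C2 and C5; the remaining constraints have slack.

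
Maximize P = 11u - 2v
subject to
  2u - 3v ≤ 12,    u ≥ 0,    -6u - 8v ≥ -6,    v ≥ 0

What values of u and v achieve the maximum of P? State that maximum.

The optimum lies where -6u - 8v = -6 and v = 0.
Solving simultaneously gives u = 1, v = 0.

u = 1, v = 0, maximum P = 11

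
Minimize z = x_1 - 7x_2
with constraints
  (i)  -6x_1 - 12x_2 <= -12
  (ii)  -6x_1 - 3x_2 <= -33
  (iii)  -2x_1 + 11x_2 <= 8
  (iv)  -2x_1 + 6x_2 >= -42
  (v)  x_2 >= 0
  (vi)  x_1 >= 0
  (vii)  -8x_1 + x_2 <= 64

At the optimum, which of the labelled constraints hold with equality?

(iii) and (iv)

Vertices and z = x_1 - 7x_2:
  (113/24, 19/12) → z = -51/8
  (11/2, 0) → z = 11/2
  (51, 10) → z = -19
  (21, 0) → z = 21

The minimum is at (51, 10). Substituting into each constraint, equality holds for (iii) and (iv); the remaining constraints have slack.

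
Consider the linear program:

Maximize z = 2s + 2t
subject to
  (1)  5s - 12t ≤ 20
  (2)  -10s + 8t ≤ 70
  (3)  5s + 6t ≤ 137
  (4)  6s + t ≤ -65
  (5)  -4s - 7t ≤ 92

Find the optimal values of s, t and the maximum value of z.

Vertices and z = 2s + 2t:
  (-760/77, -445/77) → z = -2410/77
  (-964/83, -540/83) → z = -3008/83
  (-295/29, -115/29) → z = -820/29
  (-613/51, -320/51) → z = -622/17

The optimum lies where -10s + 8t = 70 and 6s + t = -65.
Solving simultaneously gives s = -295/29, t = -115/29.

s = -295/29, t = -115/29, maximum z = -820/29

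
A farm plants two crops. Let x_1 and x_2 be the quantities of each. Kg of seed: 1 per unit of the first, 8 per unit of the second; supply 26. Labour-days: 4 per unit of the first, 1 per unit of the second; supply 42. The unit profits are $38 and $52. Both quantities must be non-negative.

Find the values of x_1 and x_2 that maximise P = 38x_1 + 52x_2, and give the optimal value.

x_1 = 10, x_2 = 2, maximum P = 484

Extreme points and P = 38x_1 + 52x_2:
  (0, 0) → P = 0
  (0, 13/4) → P = 169
  (21/2, 0) → P = 399
  (10, 2) → P = 484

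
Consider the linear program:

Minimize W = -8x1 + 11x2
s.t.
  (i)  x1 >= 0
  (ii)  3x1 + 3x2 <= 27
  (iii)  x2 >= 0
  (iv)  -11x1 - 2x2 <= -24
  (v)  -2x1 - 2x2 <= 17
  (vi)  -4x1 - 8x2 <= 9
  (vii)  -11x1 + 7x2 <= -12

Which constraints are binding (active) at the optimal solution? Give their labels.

(ii) and (iii)

Corner points and W = -8x1 + 11x2:
  (9, 0) → W = -72
  (25/6, 29/6) → W = 119/6
  (24/11, 0) → W = -192/11
  (64/33, 4/3) → W = -28/33

The minimum is at (9, 0). Substituting into each constraint, equality holds for (ii) and (iii); the remaining constraints have slack.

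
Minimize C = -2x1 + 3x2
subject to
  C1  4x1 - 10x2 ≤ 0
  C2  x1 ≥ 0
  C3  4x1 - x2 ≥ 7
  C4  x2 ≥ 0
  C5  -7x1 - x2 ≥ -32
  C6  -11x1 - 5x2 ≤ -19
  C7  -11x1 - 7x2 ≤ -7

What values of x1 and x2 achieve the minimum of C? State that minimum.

Corner points and C = -2x1 + 3x2:
  (35/18, 7/9) → C = -14/9
  (160/37, 64/37) → C = -128/37
  (39/11, 79/11) → C = 159/11

x1 = 160/37, x2 = 64/37, minimum C = -128/37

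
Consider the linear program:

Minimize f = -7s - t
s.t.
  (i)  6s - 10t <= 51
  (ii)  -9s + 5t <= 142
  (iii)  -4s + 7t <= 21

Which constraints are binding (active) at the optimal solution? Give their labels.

(i) and (iii)

Extreme points and f = -7s - t:
  (-335/12, -437/20) → f = 3259/15
  (567/2, 165) → f = -4299/2
  (-889/43, -379/43) → f = 6602/43

The minimum is at (567/2, 165). Substituting into each constraint, equality holds for (i) and (iii); the remaining constraints have slack.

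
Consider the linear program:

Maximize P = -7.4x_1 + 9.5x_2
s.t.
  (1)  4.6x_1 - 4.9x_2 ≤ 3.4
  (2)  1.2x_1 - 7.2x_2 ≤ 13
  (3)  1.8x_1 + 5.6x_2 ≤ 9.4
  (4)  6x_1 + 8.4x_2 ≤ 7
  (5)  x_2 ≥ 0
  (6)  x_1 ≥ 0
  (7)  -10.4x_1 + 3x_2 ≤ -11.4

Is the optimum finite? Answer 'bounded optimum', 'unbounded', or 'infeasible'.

infeasible

The boundaries 4.6x_1 - 4.9x_2 = 3.4 and 1.8x_1 + 5.6x_2 = 9.4 meet at (465/247, 1856/1729), but that point violates 6x_1 + 8.4x_2 ≤ 7. Every candidate vertex is excluded by some other constraint, so the feasible region is empty.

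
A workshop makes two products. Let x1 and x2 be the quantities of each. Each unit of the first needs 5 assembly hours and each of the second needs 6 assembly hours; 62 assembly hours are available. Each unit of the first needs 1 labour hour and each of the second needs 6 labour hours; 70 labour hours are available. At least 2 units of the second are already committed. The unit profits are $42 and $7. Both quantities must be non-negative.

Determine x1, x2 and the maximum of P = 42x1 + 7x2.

Extreme points and P = 42x1 + 7x2:
  (0, 31/3) → P = 217/3
  (0, 2) → P = 14
  (10, 2) → P = 434

x1 = 10, x2 = 2, maximum P = 434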